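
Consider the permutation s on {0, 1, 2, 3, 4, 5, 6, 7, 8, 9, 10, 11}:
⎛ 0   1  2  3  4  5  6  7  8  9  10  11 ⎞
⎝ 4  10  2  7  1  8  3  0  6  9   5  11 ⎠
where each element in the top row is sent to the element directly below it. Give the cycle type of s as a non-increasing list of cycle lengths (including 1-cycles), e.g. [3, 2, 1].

[9, 1, 1, 1]

The disjoint cycles are (0, 4, 1, 10, 5, 8, 6, 3, 7)(2)(9)(11), with lengths 9, 1, 1, 1 in non-increasing order.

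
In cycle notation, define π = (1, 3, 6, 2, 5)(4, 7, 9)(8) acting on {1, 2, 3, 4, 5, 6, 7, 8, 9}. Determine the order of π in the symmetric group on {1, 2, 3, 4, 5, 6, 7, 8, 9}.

15

The disjoint cycles have lengths 5, 3, 1.
Since disjoint cycles commute, ord(π) = lcm(5, 3) = 15.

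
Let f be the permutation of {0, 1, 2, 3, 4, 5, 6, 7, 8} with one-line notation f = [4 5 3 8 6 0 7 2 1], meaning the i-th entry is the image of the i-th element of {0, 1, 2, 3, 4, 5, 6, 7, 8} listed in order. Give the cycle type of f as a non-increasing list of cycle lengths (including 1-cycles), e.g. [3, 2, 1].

The disjoint cycles are (0, 4, 6, 7, 2, 3, 8, 1, 5), with lengths 9 in non-increasing order.

[9]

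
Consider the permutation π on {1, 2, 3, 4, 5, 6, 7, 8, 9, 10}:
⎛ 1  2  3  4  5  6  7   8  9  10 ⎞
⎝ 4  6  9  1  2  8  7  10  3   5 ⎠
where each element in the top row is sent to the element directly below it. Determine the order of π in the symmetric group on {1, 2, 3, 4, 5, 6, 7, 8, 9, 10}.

Writing π as disjoint cycles, the cycle lengths are 5, 2, 2, 1.
The order is lcm(5, 2, 2) = 10.

10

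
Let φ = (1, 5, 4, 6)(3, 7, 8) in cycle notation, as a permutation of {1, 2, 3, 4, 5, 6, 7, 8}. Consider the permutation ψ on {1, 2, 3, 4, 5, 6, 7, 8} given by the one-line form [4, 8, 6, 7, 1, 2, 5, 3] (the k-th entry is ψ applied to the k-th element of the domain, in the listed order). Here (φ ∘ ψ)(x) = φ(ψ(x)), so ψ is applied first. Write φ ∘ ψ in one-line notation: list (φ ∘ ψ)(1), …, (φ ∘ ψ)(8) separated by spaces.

Chase each element through ψ then φ: 1 → 4 → 6; 2 → 8 → 3; 3 → 6 → 1; 4 → 7 → 8; 5 → 1 → 5; 6 → 2 → 2; 7 → 5 → 4; 8 → 3 → 7.
Collecting the images, φ ∘ ψ = [6 3 1 8 5 2 4 7].

6 3 1 8 5 2 4 7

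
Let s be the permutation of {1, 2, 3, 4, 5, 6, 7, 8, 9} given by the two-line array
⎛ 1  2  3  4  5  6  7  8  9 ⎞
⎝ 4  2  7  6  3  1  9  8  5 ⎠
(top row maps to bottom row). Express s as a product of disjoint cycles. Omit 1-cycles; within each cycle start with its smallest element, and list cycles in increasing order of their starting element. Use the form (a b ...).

Iterating s from 1 gives 1 → 4 → 6 → 1; that is the 3-cycle (1 4 6).
Continuing from each remaining unvisited element yields (1 4 6)(3 7 9 5).

(1 4 6)(3 7 9 5)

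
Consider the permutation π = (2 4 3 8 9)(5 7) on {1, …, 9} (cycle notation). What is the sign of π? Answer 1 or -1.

-1

The cycle lengths are 5, 2, 1, 1.
A cycle is odd iff its length is even; π has 1 even-length cycle, so sgn(π) = (−1)^1 and π is odd.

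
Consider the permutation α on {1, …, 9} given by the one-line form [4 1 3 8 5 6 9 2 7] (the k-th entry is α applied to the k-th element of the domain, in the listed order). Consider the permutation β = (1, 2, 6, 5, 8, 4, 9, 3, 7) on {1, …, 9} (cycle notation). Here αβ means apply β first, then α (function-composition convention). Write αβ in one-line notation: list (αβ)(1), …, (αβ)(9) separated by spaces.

For each element, apply β then α: 1 → 2 → 1; 2 → 6 → 6; 3 → 7 → 9; 4 → 9 → 7; 5 → 8 → 2; 6 → 5 → 5; 7 → 1 → 4; 8 → 4 → 8; 9 → 3 → 3.
So αβ in one-line form is 1 6 9 7 2 5 4 8 3.

1 6 9 7 2 5 4 8 3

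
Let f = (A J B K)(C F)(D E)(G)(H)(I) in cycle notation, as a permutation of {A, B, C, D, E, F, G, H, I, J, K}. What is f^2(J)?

K

J lies in the 4-cycle (A J B K).
Advancing 2 steps from J: J → B → K.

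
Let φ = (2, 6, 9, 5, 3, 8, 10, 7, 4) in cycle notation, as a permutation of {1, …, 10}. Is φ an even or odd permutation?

The cycle lengths are 9, 1.
A cycle is odd iff its length is even; φ has 0 even-length cycles, so sgn(φ) = (−1)^0 and φ is even.

even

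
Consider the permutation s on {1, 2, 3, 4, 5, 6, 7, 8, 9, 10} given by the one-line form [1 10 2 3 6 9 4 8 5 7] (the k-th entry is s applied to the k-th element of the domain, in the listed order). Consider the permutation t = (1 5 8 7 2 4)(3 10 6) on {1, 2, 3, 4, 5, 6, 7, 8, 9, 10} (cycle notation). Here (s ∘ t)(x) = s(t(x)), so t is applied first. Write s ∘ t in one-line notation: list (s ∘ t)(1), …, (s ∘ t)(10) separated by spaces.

6 3 7 1 8 2 10 4 5 9

Chase each element through t then s: 1 → 5 → 6; 2 → 4 → 3; 3 → 10 → 7; 4 → 1 → 1; 5 → 8 → 8; 6 → 3 → 2; 7 → 2 → 10; 8 → 7 → 4; 9 → 9 → 5; 10 → 6 → 9.
Collecting the images, s ∘ t = [6 3 7 1 8 2 10 4 5 9].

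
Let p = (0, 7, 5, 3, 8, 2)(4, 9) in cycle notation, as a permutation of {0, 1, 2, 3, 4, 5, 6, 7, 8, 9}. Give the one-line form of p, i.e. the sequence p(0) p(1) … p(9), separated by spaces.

7 1 0 8 9 3 6 5 2 4

Reading each image from the cycles: 0↦7, 1↦1, 2↦0, 3↦8, 4↦9, 5↦3, 6↦6, 7↦5, 8↦2, 9↦4.
Listing these in domain order gives 7 1 0 8 9 3 6 5 2 4.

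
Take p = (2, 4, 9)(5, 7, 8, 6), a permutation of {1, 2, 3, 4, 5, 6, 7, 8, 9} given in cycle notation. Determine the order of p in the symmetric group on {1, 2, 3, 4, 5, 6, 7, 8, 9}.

The cycle type of p is (4, 3, 1, 1).
The order is lcm(4, 3) = 12.

12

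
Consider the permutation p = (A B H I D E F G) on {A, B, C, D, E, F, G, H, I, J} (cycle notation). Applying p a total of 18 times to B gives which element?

B lies in the 8-cycle (A B H I D E F G).
Since the cycle has length 8, p^18 acts on it the same as p^2 (18 mod 8 = 2).
Advancing 2 steps from B: B → H → I.

I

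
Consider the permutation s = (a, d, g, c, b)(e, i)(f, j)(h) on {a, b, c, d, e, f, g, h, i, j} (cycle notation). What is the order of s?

The cycle type of s is (5, 2, 2, 1).
Since disjoint cycles commute, ord(s) = lcm(5, 2, 2) = 10.

10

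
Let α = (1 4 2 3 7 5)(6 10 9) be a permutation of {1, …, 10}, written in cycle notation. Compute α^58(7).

2

7 lies in the 6-cycle (1 4 2 3 7 5).
Since the cycle has length 6, α^58 acts on it the same as α^4 (58 mod 6 = 4).
Stepping 4 places around the cycle: 7 → 5 → 1 → 4 → 2.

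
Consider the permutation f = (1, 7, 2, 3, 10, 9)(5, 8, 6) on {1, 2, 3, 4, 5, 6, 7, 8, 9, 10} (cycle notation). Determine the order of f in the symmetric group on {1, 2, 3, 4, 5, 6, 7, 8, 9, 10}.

6

The disjoint cycles have lengths 6, 3, 1.
Since disjoint cycles commute, ord(f) = lcm(6, 3) = 6.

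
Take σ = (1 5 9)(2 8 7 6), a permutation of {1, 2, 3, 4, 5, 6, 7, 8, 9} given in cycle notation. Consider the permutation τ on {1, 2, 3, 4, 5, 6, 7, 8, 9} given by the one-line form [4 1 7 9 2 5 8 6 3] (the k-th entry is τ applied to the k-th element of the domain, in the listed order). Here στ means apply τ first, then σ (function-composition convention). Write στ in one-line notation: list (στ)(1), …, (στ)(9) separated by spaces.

Chase each element through τ then σ: 1 → 4 → 4; 2 → 1 → 5; 3 → 7 → 6; 4 → 9 → 1; 5 → 2 → 8; 6 → 5 → 9; 7 → 8 → 7; 8 → 6 → 2; 9 → 3 → 3.
Collecting the images, στ = [4 5 6 1 8 9 7 2 3].

4 5 6 1 8 9 7 2 3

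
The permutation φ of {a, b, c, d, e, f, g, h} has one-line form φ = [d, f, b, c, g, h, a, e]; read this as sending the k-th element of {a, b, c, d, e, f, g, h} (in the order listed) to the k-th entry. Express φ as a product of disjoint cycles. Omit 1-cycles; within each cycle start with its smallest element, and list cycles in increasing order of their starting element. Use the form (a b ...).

Iterating φ from a gives a → d → c → b → f → h → e → g → a; that is the 8-cycle (a d c b f h e g).
Continuing from each remaining unvisited element yields (a d c b f h e g).

(a d c b f h e g)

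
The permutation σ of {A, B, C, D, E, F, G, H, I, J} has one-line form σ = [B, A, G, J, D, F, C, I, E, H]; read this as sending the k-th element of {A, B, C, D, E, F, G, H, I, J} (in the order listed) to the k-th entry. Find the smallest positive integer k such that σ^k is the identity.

Decomposing into disjoint cycles gives cycle lengths 5, 2, 2, 1.
The order of σ is the least common multiple of its cycle lengths: lcm(5, 2, 2) = 10.

10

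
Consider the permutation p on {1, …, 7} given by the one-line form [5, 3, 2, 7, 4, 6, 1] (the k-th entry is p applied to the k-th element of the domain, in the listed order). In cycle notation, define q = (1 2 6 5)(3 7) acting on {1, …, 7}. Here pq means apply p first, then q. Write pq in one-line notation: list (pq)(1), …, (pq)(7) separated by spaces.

(pq)(x) = q(p(x)). Computing each image: q(p(1)) = q(5) = 1, q(p(2)) = q(3) = 7, q(p(3)) = q(2) = 6, q(p(4)) = q(7) = 3, q(p(5)) = q(4) = 4, q(p(6)) = q(6) = 5, q(p(7)) = q(1) = 2.
Hence pq = [1 7 6 3 4 5 2].

1 7 6 3 4 5 2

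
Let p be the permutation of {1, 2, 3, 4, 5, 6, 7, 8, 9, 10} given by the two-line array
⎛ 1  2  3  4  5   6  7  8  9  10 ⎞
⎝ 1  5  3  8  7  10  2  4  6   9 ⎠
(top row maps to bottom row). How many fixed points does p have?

The fixed points (elements with p(x) = x) are {1, 3}, so there are 2.

2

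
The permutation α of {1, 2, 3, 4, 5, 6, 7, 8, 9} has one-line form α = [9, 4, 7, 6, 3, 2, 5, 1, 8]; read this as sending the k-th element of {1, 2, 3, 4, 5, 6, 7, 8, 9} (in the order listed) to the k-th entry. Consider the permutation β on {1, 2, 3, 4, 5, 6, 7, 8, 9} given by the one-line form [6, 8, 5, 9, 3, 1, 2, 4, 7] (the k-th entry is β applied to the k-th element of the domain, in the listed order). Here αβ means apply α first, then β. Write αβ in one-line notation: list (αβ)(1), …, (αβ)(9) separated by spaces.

Chase each element through α then β: 1 → 9 → 7; 2 → 4 → 9; 3 → 7 → 2; 4 → 6 → 1; 5 → 3 → 5; 6 → 2 → 8; 7 → 5 → 3; 8 → 1 → 6; 9 → 8 → 4.
So αβ in one-line form is 7 9 2 1 5 8 3 6 4.

7 9 2 1 5 8 3 6 4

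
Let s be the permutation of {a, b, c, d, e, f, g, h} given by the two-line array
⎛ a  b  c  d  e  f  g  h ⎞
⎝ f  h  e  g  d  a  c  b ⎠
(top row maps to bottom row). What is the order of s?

4

Writing s as disjoint cycles, the cycle lengths are 4, 2, 2.
Since disjoint cycles commute, ord(s) = lcm(4, 2, 2) = 4.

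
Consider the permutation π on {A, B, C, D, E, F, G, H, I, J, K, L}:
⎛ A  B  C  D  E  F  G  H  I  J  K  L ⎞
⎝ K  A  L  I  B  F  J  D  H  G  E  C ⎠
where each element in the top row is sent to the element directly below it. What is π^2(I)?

Tracing I → H → … returns to I after 3 steps, so I lies in a 3-cycle (D I H).
Stepping 2 places around the cycle: I → H → D.

D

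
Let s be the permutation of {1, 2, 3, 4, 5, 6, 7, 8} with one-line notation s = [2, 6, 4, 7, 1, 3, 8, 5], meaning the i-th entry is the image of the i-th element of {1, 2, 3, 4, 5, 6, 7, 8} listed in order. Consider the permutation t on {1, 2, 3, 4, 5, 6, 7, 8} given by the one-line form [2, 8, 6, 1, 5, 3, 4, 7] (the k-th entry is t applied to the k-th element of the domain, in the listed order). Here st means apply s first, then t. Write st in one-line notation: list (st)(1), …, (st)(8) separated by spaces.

8 3 1 4 2 6 7 5

(st)(x) = t(s(x)). Computing each image: t(s(1)) = t(2) = 8, t(s(2)) = t(6) = 3, t(s(3)) = t(4) = 1, t(s(4)) = t(7) = 4, t(s(5)) = t(1) = 2, t(s(6)) = t(3) = 6, t(s(7)) = t(8) = 7, t(s(8)) = t(5) = 5.
Hence st = [8 3 1 4 2 6 7 5].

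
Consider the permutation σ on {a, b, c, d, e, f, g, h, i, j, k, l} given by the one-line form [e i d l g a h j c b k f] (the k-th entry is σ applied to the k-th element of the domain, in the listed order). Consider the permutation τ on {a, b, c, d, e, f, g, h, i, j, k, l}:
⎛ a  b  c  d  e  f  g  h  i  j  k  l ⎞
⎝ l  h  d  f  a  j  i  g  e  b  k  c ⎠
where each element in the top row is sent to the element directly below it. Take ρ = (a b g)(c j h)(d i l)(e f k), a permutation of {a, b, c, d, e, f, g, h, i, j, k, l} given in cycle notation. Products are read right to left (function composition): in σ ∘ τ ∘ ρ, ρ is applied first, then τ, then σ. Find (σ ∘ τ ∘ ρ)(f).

Apply the permutations in order: ρ(f) = k, then τ(k) = k, then σ(k) = k. So (σ ∘ τ ∘ ρ)(f) = k.

k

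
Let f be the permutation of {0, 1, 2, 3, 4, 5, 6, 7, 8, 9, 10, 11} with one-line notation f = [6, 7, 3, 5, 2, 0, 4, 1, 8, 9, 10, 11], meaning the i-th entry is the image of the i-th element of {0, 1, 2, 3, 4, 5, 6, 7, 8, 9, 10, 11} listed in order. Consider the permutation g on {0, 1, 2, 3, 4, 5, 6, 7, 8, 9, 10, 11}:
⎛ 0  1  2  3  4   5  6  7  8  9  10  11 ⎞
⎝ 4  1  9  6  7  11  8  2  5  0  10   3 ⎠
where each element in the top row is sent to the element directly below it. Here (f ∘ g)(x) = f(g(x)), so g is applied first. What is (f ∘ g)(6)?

8

(f ∘ g)(6) = f(g(6)). g(6) = 8, then f(8) = 8. So (f ∘ g)(6) = 8.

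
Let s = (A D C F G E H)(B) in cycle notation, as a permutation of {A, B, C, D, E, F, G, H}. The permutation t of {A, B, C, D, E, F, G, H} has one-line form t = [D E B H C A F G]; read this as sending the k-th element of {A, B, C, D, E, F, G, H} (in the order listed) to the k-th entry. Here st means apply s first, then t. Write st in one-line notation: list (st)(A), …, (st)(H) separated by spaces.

Chase each element through s then t: A → D → H; B → B → E; C → F → A; D → C → B; E → H → G; F → G → F; G → E → C; H → A → D.
So st in one-line form is H E A B G F C D.

H E A B G F C D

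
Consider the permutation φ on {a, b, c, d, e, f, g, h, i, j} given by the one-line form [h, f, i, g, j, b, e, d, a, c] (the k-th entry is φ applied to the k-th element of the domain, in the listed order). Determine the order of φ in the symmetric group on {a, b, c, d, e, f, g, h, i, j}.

8

Decomposing into disjoint cycles gives cycle lengths 8, 2.
The order is lcm(8, 2) = 8.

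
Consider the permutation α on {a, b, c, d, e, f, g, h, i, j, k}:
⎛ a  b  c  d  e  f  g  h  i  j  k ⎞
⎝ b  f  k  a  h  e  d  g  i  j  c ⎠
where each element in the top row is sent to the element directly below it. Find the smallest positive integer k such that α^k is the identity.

The disjoint-cycle form of α has cycle lengths 7, 2, 1, 1.
Since disjoint cycles commute, ord(α) = lcm(7, 2) = 14.

14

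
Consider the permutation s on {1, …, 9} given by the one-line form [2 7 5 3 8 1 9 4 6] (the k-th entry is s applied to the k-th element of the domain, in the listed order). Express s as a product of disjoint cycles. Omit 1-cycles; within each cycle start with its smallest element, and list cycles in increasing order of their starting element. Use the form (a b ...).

Start at 1 and follow images: 1 → 2 → 7 → 9 → 6 → 1, giving the cycle (1 2 7 9 6).
Repeating from the next unused element and collecting all non-trivial cycles gives (1 2 7 9 6)(3 5 8 4).

(1 2 7 9 6)(3 5 8 4)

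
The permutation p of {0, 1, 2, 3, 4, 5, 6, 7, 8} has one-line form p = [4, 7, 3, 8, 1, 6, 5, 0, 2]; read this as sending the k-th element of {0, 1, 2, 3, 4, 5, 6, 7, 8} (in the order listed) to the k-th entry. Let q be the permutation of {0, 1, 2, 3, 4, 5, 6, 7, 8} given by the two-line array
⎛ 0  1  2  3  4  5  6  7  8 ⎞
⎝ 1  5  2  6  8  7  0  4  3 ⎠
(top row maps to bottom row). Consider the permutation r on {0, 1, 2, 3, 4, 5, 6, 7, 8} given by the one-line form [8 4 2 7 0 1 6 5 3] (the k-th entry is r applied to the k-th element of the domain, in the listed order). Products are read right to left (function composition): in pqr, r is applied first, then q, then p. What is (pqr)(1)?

2

(pqr)(1) = p(q(r(1))). r(1) = 4, then q(4) = 8, then p(8) = 2, so the result is 2.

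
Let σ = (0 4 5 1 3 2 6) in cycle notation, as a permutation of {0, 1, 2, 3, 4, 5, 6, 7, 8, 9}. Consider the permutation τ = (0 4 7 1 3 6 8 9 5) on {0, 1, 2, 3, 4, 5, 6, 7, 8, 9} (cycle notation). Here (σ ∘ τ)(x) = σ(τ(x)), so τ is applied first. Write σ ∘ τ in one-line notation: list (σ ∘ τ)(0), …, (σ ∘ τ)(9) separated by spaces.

5 2 6 0 7 4 8 3 9 1

(σ ∘ τ)(x) = σ(τ(x)). Computing each image: σ(τ(0)) = σ(4) = 5, σ(τ(1)) = σ(3) = 2, σ(τ(2)) = σ(2) = 6, σ(τ(3)) = σ(6) = 0, σ(τ(4)) = σ(7) = 7, σ(τ(5)) = σ(0) = 4, σ(τ(6)) = σ(8) = 8, σ(τ(7)) = σ(1) = 3, σ(τ(8)) = σ(9) = 9, σ(τ(9)) = σ(5) = 1.
Hence σ ∘ τ = [5 2 6 0 7 4 8 3 9 1].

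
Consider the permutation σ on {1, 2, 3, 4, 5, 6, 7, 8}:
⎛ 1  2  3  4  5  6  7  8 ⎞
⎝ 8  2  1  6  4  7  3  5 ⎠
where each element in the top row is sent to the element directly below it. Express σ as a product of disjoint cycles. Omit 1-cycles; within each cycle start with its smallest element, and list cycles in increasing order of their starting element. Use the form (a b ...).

(1 8 5 4 6 7 3)

From 1: 1 → 8 → 5 → 4 → 6 → 7 → 3 → 1, closing the cycle (1 8 5 4 6 7 3).
Repeating from the next unused element and collecting all non-trivial cycles gives (1 8 5 4 6 7 3).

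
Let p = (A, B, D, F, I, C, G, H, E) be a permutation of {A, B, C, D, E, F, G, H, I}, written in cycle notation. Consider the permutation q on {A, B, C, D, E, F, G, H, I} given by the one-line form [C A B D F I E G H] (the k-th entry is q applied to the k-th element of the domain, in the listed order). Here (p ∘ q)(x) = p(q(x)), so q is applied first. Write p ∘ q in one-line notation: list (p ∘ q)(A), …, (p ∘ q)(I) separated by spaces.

Chase each element through q then p: A → C → G; B → A → B; C → B → D; D → D → F; E → F → I; F → I → C; G → E → A; H → G → H; I → H → E.
So p ∘ q in one-line form is G B D F I C A H E.

G B D F I C A H E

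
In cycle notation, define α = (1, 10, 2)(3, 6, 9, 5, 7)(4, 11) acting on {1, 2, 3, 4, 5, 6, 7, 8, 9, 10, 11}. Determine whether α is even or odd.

odd

The cycle lengths are 5, 3, 2, 1.
A cycle of length ℓ contributes ℓ−1 transpositions, so α is a product of 4 + 2 + 1 = 7 transpositions — odd.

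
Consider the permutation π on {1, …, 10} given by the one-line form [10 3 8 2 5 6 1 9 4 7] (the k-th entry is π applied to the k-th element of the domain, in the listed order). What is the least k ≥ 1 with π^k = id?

15

Decomposing into disjoint cycles gives cycle lengths 5, 3, 1, 1.
The order is lcm(5, 3) = 15.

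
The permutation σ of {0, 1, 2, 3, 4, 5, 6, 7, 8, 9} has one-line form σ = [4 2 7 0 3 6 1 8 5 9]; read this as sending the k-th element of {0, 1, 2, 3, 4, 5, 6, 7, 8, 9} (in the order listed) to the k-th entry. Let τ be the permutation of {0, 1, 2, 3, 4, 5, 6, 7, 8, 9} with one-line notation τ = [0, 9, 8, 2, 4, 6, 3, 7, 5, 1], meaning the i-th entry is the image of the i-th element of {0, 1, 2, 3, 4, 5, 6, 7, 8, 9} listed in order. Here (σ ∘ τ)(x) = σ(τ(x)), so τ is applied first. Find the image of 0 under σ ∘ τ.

First apply τ: τ(0) = 0, then σ(0) = 4. Thus (σ ∘ τ)(0) = 4.

4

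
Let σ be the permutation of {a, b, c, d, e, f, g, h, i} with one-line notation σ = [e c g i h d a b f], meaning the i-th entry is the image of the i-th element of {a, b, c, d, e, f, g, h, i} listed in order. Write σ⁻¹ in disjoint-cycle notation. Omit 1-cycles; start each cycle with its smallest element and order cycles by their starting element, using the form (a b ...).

(a g c b h e)(d f i)

First write σ in disjoint cycles: (a e h b c g)(d i f).
The inverse reverses every cycle; in canonical form, σ⁻¹ = (a g c b h e)(d f i).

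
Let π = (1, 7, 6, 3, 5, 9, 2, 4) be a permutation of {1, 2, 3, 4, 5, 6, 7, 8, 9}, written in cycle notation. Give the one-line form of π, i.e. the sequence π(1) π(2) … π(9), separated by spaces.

7 4 5 1 9 3 6 8 2

Reading each image from the cycles: 1→7, 2→4, 3→5, 4→1, 5→9, 6→3, 7→6, 8→8, 9→2.
Listing these in domain order gives 7 4 5 1 9 3 6 8 2.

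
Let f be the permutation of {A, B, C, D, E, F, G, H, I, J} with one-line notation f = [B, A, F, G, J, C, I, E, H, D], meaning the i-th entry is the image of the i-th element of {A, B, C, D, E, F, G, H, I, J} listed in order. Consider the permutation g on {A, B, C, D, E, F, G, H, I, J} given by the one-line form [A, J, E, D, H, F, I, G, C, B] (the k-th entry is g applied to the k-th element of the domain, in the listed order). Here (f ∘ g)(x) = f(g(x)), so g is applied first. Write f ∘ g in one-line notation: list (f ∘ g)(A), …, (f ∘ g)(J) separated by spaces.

B D J G E C H I F A

(f ∘ g)(x) = f(g(x)). Computing each image: f(g(A)) = f(A) = B, f(g(B)) = f(J) = D, f(g(C)) = f(E) = J, f(g(D)) = f(D) = G, f(g(E)) = f(H) = E, f(g(F)) = f(F) = C, f(g(G)) = f(I) = H, f(g(H)) = f(G) = I, f(g(I)) = f(C) = F, f(g(J)) = f(B) = A.
Hence f ∘ g = [B D J G E C H I F A].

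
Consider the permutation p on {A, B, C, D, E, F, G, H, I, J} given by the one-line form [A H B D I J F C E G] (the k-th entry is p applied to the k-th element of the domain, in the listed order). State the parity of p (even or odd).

In disjoint-cycle form the cycle lengths are 3, 3, 2, 1, 1.
A cycle of length ℓ contributes ℓ−1 transpositions, so p is a product of 2 + 2 + 1 = 5 transpositions — odd.

odd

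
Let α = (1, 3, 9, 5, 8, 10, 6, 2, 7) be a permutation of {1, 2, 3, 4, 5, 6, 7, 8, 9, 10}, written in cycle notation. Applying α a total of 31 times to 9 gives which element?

9 lies in the 9-cycle (1, 3, 9, 5, 8, 10, 6, 2, 7).
Since the cycle has length 9, α^31 acts on it the same as α^4 (31 mod 9 = 4).
Advancing 4 steps from 9: 9 → 5 → 8 → 10 → 6.

6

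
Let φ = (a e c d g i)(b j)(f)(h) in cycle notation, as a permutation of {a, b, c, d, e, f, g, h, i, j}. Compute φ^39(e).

e lies in the 6-cycle (a e c d g i).
On a 6-cycle, φ^6 is the identity, so φ^39 = φ^3 there (39 ≡ 3 mod 6).
Stepping 3 places around the cycle: e → c → d → g.

g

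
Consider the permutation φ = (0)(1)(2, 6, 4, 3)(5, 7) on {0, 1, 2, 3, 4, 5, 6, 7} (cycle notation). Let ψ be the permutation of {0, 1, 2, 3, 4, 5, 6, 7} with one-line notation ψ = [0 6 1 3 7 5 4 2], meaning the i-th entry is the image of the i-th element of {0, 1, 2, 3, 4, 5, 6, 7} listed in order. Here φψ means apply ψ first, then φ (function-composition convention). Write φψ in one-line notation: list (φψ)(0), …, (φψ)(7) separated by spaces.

0 4 1 2 5 7 3 6

Chase each element through ψ then φ: 0 → 0 → 0; 1 → 6 → 4; 2 → 1 → 1; 3 → 3 → 2; 4 → 7 → 5; 5 → 5 → 7; 6 → 4 → 3; 7 → 2 → 6.
Collecting the images, φψ = [0 4 1 2 5 7 3 6].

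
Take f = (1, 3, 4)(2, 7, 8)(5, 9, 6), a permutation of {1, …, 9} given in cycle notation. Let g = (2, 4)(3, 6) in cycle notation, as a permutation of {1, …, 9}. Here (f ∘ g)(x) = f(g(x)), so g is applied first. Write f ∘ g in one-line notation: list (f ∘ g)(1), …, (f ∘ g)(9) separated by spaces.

3 1 5 7 9 4 8 2 6

(f ∘ g)(x) = f(g(x)). Computing each image: f(g(1)) = f(1) = 3, f(g(2)) = f(4) = 1, f(g(3)) = f(6) = 5, f(g(4)) = f(2) = 7, f(g(5)) = f(5) = 9, f(g(6)) = f(3) = 4, f(g(7)) = f(7) = 8, f(g(8)) = f(8) = 2, f(g(9)) = f(9) = 6.
Hence f ∘ g = [3 1 5 7 9 4 8 2 6].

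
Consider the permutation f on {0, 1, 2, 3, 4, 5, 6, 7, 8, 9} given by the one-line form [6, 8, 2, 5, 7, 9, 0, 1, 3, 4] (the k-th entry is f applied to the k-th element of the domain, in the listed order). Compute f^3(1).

5

Tracing 1 → 8 → … returns to 1 after 7 steps, so 1 lies in a 7-cycle (1 8 3 5 9 4 7).
Advancing 3 steps from 1: 1 → 8 → 3 → 5.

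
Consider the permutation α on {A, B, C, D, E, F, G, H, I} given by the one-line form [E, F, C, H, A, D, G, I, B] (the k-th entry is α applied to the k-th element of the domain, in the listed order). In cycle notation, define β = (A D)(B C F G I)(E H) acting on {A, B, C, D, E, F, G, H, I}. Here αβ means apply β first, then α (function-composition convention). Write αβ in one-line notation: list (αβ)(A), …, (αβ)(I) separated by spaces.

H C D E I G B A F

Chase each element through β then α: A → D → H; B → C → C; C → F → D; D → A → E; E → H → I; F → G → G; G → I → B; H → E → A; I → B → F.
So αβ in one-line form is H C D E I G B A F.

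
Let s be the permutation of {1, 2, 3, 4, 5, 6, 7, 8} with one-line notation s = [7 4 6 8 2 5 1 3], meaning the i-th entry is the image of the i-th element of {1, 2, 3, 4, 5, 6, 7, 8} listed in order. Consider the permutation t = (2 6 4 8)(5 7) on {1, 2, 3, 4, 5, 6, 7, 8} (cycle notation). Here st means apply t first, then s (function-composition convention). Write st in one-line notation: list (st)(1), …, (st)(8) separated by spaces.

7 5 6 3 1 8 2 4

(st)(x) = s(t(x)). Computing each image: s(t(1)) = s(1) = 7, s(t(2)) = s(6) = 5, s(t(3)) = s(3) = 6, s(t(4)) = s(8) = 3, s(t(5)) = s(7) = 1, s(t(6)) = s(4) = 8, s(t(7)) = s(5) = 2, s(t(8)) = s(2) = 4.
Hence st = [7 5 6 3 1 8 2 4].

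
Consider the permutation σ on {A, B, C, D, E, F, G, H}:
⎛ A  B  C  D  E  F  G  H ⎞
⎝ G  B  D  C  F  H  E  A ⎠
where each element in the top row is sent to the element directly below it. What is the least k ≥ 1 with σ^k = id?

10

The disjoint-cycle form of σ has cycle lengths 5, 2, 1.
The order of σ is the least common multiple of its cycle lengths: lcm(5, 2) = 10.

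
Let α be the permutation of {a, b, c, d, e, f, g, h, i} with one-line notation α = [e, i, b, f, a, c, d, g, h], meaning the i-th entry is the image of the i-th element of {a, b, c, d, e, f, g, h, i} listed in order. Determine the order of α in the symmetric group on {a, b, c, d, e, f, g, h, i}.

Decomposing into disjoint cycles gives cycle lengths 7, 2.
The order of α is the least common multiple of its cycle lengths: lcm(7, 2) = 14.

14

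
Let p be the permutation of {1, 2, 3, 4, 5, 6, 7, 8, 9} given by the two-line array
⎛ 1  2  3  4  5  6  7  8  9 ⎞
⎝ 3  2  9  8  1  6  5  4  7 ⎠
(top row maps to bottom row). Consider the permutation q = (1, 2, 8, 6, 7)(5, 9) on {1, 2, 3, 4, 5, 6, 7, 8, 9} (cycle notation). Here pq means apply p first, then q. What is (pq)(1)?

(pq)(1) = q(p(1)). p(1) = 3, then q(3) = 3. So (pq)(1) = 3.

3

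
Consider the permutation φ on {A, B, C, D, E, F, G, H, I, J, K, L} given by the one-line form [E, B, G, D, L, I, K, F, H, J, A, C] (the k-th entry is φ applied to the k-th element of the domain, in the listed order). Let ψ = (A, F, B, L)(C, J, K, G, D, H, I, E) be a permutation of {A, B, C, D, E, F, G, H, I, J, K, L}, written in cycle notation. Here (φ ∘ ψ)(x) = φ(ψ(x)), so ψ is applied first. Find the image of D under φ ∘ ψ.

ψ(D) = H, then φ(H) = F; composing gives (φ ∘ ψ)(D) = F.

F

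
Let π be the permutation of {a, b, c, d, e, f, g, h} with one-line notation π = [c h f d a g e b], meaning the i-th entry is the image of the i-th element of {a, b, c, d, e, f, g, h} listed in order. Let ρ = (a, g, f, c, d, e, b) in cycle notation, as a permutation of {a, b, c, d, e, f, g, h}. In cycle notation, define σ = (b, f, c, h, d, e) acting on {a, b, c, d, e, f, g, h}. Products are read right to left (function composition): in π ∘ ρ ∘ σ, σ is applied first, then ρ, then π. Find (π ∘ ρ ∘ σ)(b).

(π ∘ ρ ∘ σ)(b) = π(ρ(σ(b))). σ(b) = f, then ρ(f) = c, then π(c) = f, so the result is f.

f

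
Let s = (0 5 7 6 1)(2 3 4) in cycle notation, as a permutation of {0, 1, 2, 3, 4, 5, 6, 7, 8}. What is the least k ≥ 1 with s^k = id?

15

The cycle type of s is (5, 3, 1).
The order of s is the least common multiple of its cycle lengths: lcm(5, 3) = 15.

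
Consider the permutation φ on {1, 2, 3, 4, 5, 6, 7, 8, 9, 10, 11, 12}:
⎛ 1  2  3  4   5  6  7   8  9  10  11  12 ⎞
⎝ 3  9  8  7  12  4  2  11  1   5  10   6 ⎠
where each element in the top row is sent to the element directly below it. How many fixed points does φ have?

No element satisfies φ(x) = x, so there are 0 fixed points.

0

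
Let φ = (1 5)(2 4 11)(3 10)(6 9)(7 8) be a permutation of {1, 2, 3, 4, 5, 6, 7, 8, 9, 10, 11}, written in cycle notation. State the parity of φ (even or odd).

even

The cycle lengths are 3, 2, 2, 2, 2.
A cycle is odd iff its length is even; φ has 4 even-length cycles, so sgn(φ) = (−1)^4 and φ is even.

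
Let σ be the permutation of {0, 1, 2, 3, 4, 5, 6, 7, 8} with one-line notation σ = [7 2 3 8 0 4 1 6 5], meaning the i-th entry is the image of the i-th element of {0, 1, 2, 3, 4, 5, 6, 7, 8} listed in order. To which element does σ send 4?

0

4 is element number 5 of the domain, and entry number 5 of the one-line form is 0, so σ(4) = 0.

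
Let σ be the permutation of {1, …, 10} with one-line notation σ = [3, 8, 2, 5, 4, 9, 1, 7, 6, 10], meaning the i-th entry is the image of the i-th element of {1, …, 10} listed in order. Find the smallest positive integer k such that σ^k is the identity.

Decomposing into disjoint cycles gives cycle lengths 5, 2, 2, 1.
Since disjoint cycles commute, ord(σ) = lcm(5, 2, 2) = 10.

10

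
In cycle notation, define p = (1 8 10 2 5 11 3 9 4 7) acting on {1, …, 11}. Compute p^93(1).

2

1 lies in the 10-cycle (1 8 10 2 5 11 3 9 4 7).
Since the cycle has length 10, p^93 acts on it the same as p^3 (93 mod 10 = 3).
Stepping 3 places around the cycle: 1 → 8 → 10 → 2.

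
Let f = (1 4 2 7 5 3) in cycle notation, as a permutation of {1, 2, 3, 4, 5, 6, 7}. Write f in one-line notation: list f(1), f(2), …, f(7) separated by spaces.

Reading each image from the cycles: 1↦4, 2↦7, 3↦1, 4↦2, 5↦3, 6↦6, 7↦5.
So the one-line form is 4 7 1 2 3 6 5.

4 7 1 2 3 6 5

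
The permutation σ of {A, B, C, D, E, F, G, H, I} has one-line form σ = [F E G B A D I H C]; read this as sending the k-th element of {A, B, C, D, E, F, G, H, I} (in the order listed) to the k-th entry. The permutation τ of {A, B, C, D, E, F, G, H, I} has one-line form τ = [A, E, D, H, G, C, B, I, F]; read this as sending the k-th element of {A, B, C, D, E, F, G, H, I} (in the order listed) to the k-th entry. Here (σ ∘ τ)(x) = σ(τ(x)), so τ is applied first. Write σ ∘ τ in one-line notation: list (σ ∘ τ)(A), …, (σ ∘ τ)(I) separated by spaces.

Chase each element through τ then σ: A → A → F; B → E → A; C → D → B; D → H → H; E → G → I; F → C → G; G → B → E; H → I → C; I → F → D.
So σ ∘ τ in one-line form is F A B H I G E C D.

F A B H I G E C D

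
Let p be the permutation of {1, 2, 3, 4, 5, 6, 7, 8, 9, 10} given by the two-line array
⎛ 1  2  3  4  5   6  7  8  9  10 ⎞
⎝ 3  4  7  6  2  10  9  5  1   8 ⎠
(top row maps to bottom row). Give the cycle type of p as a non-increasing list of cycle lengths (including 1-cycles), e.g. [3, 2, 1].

[6, 4]

The disjoint cycles are (1 3 7 9)(2 4 6 10 8 5), with lengths 6, 4 in non-increasing order.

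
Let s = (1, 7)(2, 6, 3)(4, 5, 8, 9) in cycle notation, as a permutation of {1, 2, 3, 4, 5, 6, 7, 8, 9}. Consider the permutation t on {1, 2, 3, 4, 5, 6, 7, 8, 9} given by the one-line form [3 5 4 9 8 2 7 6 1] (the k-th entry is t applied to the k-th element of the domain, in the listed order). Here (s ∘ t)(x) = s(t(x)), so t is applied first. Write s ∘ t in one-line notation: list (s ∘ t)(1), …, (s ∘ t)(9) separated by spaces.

2 8 5 4 9 6 1 3 7

(s ∘ t)(x) = s(t(x)). Computing each image: s(t(1)) = s(3) = 2, s(t(2)) = s(5) = 8, s(t(3)) = s(4) = 5, s(t(4)) = s(9) = 4, s(t(5)) = s(8) = 9, s(t(6)) = s(2) = 6, s(t(7)) = s(7) = 1, s(t(8)) = s(6) = 3, s(t(9)) = s(1) = 7.
Hence s ∘ t = [2 8 5 4 9 6 1 3 7].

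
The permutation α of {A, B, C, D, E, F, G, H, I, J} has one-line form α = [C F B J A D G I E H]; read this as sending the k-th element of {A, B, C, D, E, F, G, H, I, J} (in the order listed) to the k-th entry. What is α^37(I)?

Tracing I → E → … returns to I after 9 steps, so I lies in a 9-cycle (A C B F D J H I E).
Since the cycle has length 9, α^37 acts on it the same as α^1 (37 mod 9 = 1).
Stepping 1 place around the cycle: I → E.

E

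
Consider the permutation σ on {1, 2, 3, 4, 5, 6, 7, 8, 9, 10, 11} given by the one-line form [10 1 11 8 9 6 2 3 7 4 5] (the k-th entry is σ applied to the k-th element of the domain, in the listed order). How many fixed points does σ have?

1

The fixed points (elements with σ(x) = x) are {6}, so there is 1.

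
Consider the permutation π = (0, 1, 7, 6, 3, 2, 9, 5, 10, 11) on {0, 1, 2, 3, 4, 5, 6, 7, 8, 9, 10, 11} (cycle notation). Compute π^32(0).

0 lies in the 10-cycle (0, 1, 7, 6, 3, 2, 9, 5, 10, 11).
Powers repeat with period 10 on this cycle, and 32 mod 10 = 2, so π^32(0) = π^2(0).
Stepping 2 places around the cycle: 0 → 1 → 7.

7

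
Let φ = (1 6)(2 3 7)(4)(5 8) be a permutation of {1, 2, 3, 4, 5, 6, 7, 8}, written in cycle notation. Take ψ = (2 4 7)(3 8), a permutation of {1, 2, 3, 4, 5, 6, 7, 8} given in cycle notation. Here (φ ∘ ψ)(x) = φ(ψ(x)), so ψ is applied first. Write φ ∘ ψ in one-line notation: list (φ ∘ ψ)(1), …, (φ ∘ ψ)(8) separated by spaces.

For each element, apply ψ then φ: 1 → 1 → 6; 2 → 4 → 4; 3 → 8 → 5; 4 → 7 → 2; 5 → 5 → 8; 6 → 6 → 1; 7 → 2 → 3; 8 → 3 → 7.
Collecting the images, φ ∘ ψ = [6 4 5 2 8 1 3 7].

6 4 5 2 8 1 3 7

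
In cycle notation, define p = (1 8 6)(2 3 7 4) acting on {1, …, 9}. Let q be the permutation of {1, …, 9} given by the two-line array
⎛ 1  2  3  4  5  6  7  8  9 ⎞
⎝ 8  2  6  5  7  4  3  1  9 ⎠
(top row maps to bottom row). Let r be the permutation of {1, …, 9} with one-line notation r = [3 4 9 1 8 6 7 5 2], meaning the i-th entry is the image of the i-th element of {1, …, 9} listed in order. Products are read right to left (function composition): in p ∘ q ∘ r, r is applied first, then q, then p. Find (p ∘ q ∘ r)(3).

9

(p ∘ q ∘ r)(3) = p(q(r(3))). r(3) = 9, then q(9) = 9, then p(9) = 9, so the result is 9.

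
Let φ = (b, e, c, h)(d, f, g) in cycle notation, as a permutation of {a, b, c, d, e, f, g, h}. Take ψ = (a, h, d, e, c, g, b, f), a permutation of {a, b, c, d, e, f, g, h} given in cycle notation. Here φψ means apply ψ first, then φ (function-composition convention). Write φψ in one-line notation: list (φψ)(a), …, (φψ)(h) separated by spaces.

b g d c h a e f

(φψ)(x) = φ(ψ(x)). Computing each image: φ(ψ(a)) = φ(h) = b, φ(ψ(b)) = φ(f) = g, φ(ψ(c)) = φ(g) = d, φ(ψ(d)) = φ(e) = c, φ(ψ(e)) = φ(c) = h, φ(ψ(f)) = φ(a) = a, φ(ψ(g)) = φ(b) = e, φ(ψ(h)) = φ(d) = f.
Hence φψ = [b g d c h a e f].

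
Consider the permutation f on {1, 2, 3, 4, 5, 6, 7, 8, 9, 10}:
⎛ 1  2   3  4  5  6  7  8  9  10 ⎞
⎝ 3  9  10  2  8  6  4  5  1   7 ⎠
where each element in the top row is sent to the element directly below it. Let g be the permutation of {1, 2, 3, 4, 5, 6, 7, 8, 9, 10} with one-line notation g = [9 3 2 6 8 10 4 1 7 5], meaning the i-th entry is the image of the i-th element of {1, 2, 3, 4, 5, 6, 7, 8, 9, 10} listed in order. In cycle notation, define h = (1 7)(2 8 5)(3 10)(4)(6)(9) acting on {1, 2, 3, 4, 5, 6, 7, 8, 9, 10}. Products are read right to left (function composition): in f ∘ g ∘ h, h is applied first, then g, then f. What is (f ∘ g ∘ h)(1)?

2

Apply the permutations in order: h(1) = 7, then g(7) = 4, then f(4) = 2. So (f ∘ g ∘ h)(1) = 2.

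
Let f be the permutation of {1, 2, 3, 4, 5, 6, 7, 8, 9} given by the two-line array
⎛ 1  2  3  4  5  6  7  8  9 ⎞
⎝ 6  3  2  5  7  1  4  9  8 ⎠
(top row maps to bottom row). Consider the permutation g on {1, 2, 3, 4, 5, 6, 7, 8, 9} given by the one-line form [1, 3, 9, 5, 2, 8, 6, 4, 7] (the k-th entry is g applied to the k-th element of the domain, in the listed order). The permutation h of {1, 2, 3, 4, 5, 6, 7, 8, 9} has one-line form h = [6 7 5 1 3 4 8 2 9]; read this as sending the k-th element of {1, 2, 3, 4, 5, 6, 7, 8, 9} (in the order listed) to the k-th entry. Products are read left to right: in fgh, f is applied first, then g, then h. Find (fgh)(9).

Chase 9: f(9) = 8; g(8) = 4; h(4) = 1. Hence (fgh)(9) = 1.

1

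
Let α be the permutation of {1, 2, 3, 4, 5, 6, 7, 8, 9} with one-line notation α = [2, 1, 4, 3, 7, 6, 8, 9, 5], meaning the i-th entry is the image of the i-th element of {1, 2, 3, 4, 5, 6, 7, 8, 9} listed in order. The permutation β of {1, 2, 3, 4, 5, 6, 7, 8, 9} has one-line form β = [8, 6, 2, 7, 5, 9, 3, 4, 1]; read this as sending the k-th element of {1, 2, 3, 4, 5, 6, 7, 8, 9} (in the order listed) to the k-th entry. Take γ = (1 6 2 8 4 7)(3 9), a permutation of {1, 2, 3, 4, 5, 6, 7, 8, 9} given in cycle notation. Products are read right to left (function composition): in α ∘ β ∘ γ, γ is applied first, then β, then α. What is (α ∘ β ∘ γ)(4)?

(α ∘ β ∘ γ)(4) = α(β(γ(4))). γ(4) = 7, then β(7) = 3, then α(3) = 4, so the result is 4.

4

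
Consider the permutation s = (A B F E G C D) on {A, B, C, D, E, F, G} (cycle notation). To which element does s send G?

C

G appears in (A B F E G C D); the next entry (wrapping around) is C.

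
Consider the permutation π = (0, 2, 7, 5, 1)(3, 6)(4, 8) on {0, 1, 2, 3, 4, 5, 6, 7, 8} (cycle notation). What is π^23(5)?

2

5 lies in the 5-cycle (0, 2, 7, 5, 1).
Since the cycle has length 5, π^23 acts on it the same as π^3 (23 mod 5 = 3).
Stepping 3 places around the cycle: 5 → 1 → 0 → 2.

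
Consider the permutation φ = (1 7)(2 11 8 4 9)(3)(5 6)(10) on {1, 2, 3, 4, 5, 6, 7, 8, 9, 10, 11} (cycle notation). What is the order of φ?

The cycle type of φ is (5, 2, 2, 1, 1).
Since disjoint cycles commute, ord(φ) = lcm(5, 2, 2) = 10.

10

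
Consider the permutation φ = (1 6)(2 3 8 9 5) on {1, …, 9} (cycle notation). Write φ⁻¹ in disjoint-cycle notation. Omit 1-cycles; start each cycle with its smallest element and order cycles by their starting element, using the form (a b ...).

The inverse reverses each cycle.
Reversing each cycle of φ and rotating so the smallest element leads gives (1 6)(2 5 9 8 3).

(1 6)(2 5 9 8 3)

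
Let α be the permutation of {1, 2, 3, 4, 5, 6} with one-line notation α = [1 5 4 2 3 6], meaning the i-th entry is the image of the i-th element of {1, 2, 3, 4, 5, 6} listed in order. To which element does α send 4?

2

4 is element number 4 of the domain, and entry number 4 of the one-line form is 2, so α(4) = 2.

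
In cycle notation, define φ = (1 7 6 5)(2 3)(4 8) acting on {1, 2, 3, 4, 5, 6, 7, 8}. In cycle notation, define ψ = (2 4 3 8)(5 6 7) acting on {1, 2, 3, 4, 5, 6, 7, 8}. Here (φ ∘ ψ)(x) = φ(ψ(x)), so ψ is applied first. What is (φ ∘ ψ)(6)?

6

ψ(6) = 7, then φ(7) = 6; composing gives (φ ∘ ψ)(6) = 6.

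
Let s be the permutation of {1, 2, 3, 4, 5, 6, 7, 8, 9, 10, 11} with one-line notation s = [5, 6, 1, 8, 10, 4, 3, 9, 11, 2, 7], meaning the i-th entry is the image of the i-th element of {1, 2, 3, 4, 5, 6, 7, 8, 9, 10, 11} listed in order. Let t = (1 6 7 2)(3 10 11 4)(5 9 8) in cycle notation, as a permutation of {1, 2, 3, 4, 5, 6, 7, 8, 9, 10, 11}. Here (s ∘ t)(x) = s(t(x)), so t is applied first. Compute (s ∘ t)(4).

t(4) = 3, then s(3) = 1; composing gives (s ∘ t)(4) = 1.

1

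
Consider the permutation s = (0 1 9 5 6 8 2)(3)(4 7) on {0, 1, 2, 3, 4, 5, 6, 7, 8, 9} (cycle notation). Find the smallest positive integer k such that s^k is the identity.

14

The cycle type of s is (7, 2, 1).
The order is lcm(7, 2) = 14.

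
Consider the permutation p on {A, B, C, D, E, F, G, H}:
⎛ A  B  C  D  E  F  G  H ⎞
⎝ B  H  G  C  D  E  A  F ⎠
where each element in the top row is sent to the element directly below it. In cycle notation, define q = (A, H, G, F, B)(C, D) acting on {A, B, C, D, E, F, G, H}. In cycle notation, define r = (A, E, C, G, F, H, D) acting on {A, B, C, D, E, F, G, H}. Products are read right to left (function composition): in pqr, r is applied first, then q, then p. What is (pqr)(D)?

(pqr)(D) = p(q(r(D))). r(D) = A, then q(A) = H, then p(H) = F, so the result is F.

F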